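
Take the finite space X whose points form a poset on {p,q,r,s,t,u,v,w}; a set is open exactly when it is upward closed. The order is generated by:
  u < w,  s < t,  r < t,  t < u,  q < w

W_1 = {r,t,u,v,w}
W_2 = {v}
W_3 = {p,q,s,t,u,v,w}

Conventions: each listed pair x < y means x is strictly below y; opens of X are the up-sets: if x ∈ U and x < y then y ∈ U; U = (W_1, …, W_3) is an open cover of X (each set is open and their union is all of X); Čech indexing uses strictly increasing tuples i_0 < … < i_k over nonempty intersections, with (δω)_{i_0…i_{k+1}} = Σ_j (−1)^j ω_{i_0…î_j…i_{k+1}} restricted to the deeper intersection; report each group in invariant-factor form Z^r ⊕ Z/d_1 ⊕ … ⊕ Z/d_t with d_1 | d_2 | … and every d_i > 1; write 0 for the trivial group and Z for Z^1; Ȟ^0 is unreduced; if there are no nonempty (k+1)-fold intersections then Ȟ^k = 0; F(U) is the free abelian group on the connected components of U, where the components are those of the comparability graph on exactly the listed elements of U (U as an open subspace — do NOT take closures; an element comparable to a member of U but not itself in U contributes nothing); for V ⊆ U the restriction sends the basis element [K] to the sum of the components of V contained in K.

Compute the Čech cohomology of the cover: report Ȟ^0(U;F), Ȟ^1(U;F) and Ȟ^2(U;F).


Ȟ^0 = Z^3; Ȟ^1 = 0; Ȟ^2 = 0

nonempty intersections:
  W12={v} W13={t,u,v,w} W23={v}
  W123={v}
components per intersection:
  W1: {r,t,u,w} {v}
  W2: {v}
  W3: {p} {q,s,t,u,w} {v}
  W12: {v}
  W13: {t,u,w} {v}
  W23: {v}
  W123: {v}
C dims 6,4,1; δ0: rk 3, SNF 1^3; δ1: rk 1, SNF 1^1
Ȟ^0: (6−3)−0=3 ⇒ Z^3
Ȟ^1: (4−1)−3=0 ⇒ 0
Ȟ^2: (1−0)−1=0 ⇒ 0


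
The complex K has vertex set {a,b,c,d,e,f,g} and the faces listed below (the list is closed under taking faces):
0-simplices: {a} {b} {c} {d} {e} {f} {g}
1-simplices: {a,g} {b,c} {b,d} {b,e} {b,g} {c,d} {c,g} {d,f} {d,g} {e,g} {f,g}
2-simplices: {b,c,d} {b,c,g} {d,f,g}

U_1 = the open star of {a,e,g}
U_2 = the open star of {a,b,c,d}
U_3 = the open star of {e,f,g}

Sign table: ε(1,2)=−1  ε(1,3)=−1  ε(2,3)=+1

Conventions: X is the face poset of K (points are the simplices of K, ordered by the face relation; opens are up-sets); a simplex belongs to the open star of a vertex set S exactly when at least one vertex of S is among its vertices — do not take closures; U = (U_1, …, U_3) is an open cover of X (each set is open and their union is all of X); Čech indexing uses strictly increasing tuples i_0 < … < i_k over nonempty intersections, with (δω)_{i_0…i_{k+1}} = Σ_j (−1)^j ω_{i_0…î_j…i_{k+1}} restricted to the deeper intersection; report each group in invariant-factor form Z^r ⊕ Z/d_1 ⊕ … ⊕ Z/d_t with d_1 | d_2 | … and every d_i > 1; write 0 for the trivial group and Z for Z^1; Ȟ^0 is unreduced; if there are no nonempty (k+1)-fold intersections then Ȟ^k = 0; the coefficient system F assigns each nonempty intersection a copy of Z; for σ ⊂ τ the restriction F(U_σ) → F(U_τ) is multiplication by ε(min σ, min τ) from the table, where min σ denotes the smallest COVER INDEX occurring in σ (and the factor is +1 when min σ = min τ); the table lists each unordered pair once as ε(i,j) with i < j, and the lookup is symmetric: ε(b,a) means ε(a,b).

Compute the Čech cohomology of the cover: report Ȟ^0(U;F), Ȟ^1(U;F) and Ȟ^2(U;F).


nerve simplices:
  U1={{a},{e},{g},{a,g},{b,e},{b,g},{c,g},{d,g},{e,g},{f,g},{b,c,g},{d,f,g}} U2={{a},{b},{c},{d},{a,g},{b,c},{b,d},{b,e},{b,g},{c,d},{c,g},{d,f},{d,g},{b,c,d},{b,c,g},{d,f,g}} U3={{e},{f},{g},{a,g},{b,e},{b,g},{c,g},{d,f},{d,g},{e,g},{f,g},{b,c,g},{d,f,g}}
  U12={{a},{a,g},{b,e},{b,g},{c,g},{d,g},{b,c,g},{d,f,g}} U13={{e},{g},{a,g},{b,e},{b,g},{c,g},{d,g},{e,g},{f,g},{b,c,g},{d,f,g}} U23={{a,g},{b,e},{b,g},{c,g},{d,f},{d,g},{b,c,g},{d,f,g}}
  U123={{a,g},{b,e},{b,g},{c,g},{d,g},{b,c,g},{d,f,g}}
C dims 3,3,1; δ0: rk 2, SNF 1^2; δ1: rk 1, SNF 1^1
degree 0: 3−2−0 = 1 → Ȟ^0 ≅ Z
degree 1: 3−1−2 = 0 → Ȟ^1 ≅ 0
degree 2: 1−0−1 = 0 → Ȟ^2 ≅ 0

Ȟ^0 = Z, Ȟ^1 = 0, Ȟ^2 = 0


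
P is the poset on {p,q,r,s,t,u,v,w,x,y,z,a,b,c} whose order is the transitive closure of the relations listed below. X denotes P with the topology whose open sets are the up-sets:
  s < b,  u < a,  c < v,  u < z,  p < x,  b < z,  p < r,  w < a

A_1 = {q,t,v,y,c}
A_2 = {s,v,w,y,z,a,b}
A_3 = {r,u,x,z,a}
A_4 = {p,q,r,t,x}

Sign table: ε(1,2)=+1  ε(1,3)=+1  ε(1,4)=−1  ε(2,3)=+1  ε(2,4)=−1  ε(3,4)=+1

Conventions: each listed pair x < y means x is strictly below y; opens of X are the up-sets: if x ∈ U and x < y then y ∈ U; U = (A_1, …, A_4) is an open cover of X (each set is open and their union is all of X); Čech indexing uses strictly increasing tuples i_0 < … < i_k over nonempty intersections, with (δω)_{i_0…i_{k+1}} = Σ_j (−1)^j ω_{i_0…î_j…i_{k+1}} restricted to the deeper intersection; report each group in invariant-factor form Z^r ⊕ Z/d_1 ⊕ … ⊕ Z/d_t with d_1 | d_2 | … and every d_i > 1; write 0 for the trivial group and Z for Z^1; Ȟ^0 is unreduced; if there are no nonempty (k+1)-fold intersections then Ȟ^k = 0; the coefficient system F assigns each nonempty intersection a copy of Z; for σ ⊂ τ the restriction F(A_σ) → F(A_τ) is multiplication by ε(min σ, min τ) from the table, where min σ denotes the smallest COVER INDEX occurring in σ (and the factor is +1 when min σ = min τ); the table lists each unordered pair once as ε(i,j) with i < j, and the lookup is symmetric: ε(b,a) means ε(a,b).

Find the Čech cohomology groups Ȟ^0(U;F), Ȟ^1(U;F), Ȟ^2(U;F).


nonempty intersections:
  A12={v,y} A14={q,t} A23={z,a} A34={r,x}
C dims 4,4; δ0: rk 4, SNF 1^3·2
Ȟ^0: (4−4)−0=0 ⇒ 0
Ȟ^1: (4−0)−4=0 plus torsion [2] ⇒ Z/2
Ȟ^2: (0−0)−0=0 ⇒ 0

Ȟ^0 ≅ 0, Ȟ^1 ≅ Z/2 and Ȟ^2 ≅ 0


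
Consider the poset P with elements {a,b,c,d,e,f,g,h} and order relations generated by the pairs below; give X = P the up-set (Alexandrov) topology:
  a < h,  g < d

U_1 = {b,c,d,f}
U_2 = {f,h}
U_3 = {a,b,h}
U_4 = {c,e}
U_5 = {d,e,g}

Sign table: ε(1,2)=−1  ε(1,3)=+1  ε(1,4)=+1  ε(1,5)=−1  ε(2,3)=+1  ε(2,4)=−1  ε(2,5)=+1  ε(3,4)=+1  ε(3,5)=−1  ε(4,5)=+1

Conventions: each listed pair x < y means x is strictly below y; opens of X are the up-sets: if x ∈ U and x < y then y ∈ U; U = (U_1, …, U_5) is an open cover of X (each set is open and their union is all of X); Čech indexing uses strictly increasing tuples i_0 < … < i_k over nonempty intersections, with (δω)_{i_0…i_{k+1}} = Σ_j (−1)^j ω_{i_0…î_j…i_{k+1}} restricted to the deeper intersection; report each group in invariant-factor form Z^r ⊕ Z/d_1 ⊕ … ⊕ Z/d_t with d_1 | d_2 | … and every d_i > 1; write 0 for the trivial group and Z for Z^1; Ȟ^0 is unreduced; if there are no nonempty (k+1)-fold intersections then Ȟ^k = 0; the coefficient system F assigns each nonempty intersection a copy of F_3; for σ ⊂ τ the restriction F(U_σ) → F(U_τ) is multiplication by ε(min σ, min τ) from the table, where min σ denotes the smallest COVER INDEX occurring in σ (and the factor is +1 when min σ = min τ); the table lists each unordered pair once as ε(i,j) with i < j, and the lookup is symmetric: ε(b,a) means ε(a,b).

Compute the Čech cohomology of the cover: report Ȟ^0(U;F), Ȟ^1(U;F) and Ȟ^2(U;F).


Ȟ^0 ≅ 0, Ȟ^1 ≅ Z/3 and Ȟ^2 ≅ 0

nerve of the cover:
  U12={f} U13={b} U14={c} U15={d} U23={h} U45={e}
C dims 5,6; δ0: rk_F3 5
Ȟ^0 = (5 − 5) − 0 = 0, so Ȟ^0 ≅ 0
Ȟ^1 = (6 − 0) − 5 = 1, so Ȟ^1 ≅ Z/3
Ȟ^2 = (0 − 0) − 0 = 0, so Ȟ^2 ≅ 0


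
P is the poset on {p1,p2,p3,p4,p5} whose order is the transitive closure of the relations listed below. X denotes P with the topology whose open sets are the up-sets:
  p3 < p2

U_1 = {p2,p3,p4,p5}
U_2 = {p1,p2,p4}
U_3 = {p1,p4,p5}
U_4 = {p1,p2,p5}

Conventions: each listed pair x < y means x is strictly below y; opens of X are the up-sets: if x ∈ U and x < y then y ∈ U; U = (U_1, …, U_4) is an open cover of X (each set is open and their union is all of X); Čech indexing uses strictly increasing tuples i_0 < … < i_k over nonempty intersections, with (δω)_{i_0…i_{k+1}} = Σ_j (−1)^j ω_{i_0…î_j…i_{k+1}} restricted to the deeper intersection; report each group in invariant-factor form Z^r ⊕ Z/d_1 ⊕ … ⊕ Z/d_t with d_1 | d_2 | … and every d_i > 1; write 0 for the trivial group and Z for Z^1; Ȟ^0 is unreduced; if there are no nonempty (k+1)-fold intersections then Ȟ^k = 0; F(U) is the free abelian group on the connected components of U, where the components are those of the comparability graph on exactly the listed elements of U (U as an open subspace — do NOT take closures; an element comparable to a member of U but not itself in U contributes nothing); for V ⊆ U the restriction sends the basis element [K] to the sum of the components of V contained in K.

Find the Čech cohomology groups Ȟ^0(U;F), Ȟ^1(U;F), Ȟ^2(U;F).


Ȟ^0 ≅ Z^4; Ȟ^1 ≅ 0; Ȟ^2 ≅ 0

nerve of the cover:
  U12={p2,p4} U13={p4,p5} U14={p2,p5} U23={p1,p4} U24={p1,p2} U34={p1,p5}
  U123={p4} U124={p2} U134={p5} U234={p1}
components per intersection:
  U1: {p2,p3} {p4} {p5}
  U2: {p1} {p2} {p4}
  U3: {p1} {p4} {p5}
  U4: {p1} {p2} {p5}
  U12: {p2} {p4}
  U13: {p4} {p5}
  U14: {p2} {p5}
  U23: {p1} {p4}
  U24: {p1} {p2}
  U34: {p1} {p5}
  U123: {p4}
  U124: {p2}
  U134: {p5}
  U234: {p1}
C dims 12,12,4; δ0: rk 8, SNF 1^8; δ1: rk 4, SNF 1^4
Ȟ^0 = (12 − 8) − 0 = 4, so Ȟ^0 ≅ Z^4
Ȟ^1 = (12 − 4) − 8 = 0, so Ȟ^1 ≅ 0
Ȟ^2 = (4 − 0) − 4 = 0, so Ȟ^2 ≅ 0


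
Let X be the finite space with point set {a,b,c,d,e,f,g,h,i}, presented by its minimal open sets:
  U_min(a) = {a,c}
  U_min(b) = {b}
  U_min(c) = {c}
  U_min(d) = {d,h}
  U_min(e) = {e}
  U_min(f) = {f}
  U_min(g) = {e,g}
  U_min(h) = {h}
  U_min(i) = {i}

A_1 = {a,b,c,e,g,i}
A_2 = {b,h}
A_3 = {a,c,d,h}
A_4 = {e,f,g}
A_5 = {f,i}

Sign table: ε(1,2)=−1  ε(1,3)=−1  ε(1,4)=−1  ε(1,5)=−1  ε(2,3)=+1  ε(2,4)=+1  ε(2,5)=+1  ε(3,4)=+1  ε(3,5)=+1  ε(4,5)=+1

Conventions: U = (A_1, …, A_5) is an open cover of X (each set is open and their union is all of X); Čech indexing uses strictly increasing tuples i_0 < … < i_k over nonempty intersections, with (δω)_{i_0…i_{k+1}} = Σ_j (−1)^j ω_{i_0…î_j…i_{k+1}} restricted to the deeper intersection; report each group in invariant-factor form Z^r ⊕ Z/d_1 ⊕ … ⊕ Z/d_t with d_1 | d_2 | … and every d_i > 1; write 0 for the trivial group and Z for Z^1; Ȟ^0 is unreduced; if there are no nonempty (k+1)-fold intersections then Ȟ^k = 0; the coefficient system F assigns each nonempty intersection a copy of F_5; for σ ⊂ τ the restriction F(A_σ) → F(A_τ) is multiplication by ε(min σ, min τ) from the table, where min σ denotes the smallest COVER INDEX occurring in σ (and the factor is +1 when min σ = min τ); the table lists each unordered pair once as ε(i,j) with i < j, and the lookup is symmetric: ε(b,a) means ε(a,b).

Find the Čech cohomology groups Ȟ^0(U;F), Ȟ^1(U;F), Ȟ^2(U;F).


nonempty intersections:
  A12={b} A13={a,c} A14={e,g} A15={i} A23={h} A45={f}
C dims 5,6; δ0: rk_F5 4
Ȟ^0: (5−4)−0=1 ⇒ Z/5
Ȟ^1: (6−0)−4=2 ⇒ Z/5 ⊕ Z/5
Ȟ^2: (0−0)−0=0 ⇒ 0

Ȟ^0 = Z/5, Ȟ^1 = Z/5 ⊕ Z/5, Ȟ^2 = 0


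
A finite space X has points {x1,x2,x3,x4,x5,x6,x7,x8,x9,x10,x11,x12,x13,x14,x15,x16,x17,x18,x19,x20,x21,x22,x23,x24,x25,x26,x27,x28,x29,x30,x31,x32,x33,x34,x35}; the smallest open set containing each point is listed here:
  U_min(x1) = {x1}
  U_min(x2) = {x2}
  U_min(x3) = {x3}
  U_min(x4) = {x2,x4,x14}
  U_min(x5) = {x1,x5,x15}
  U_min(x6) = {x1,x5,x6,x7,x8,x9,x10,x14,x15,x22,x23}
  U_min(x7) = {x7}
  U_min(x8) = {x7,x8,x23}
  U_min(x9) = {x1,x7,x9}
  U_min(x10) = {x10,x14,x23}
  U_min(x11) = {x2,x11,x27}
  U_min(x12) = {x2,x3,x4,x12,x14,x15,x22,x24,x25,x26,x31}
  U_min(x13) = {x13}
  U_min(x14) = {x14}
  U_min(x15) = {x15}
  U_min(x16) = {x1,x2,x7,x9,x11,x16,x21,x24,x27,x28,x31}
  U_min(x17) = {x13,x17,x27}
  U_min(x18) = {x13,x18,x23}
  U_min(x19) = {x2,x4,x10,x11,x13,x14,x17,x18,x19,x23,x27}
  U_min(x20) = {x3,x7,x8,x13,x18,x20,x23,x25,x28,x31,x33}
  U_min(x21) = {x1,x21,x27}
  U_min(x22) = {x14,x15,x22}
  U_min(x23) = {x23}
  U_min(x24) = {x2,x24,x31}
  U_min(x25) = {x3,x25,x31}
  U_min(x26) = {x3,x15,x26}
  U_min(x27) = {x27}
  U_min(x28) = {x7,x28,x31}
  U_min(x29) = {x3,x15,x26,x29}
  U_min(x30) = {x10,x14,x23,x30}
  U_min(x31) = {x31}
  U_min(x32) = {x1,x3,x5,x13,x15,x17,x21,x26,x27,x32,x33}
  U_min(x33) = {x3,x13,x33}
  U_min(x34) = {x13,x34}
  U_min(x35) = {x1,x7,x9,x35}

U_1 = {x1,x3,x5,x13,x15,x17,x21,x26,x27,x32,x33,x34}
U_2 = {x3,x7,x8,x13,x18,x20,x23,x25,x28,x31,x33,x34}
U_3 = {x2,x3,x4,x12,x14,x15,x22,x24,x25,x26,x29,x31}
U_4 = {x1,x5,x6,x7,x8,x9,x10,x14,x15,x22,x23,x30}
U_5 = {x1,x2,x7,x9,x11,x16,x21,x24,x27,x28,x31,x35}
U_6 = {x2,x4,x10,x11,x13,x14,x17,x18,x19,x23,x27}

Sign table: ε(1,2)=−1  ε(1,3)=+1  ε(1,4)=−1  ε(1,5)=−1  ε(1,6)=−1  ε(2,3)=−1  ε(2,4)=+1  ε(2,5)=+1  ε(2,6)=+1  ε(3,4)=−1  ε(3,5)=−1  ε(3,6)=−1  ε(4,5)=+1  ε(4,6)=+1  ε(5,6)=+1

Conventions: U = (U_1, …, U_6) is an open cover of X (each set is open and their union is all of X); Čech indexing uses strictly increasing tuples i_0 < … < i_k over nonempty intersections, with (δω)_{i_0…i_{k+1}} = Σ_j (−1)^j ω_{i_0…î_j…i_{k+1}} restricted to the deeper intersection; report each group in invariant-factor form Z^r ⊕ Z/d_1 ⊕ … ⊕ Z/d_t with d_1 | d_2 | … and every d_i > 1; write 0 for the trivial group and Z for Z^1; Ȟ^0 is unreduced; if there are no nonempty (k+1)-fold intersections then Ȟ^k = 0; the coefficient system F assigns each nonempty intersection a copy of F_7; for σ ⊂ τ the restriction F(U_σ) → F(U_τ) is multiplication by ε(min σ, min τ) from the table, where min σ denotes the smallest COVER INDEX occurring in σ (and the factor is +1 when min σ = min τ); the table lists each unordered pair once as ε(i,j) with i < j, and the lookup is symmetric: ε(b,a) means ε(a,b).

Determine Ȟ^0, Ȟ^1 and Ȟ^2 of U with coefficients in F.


nerve simplices:
  U12={x3,x13,x33,x34} U13={x3,x15,x26} U14={x1,x5,x15} U15={x1,x21,x27} U16={x13,x17,x27} U23={x3,x25,x31} U24={x7,x8,x23} U25={x7,x28,x31} U26={x13,x18,x23} U34={x14,x15,x22} U35={x2,x24,x31} U36={x2,x4,x14} U45={x1,x7,x9} U46={x10,x14,x23} U56={x2,x11,x27}
  U123={x3} U126={x13} U134={x15} U145={x1} U156={x27} U235={x31} U245={x7} U246={x23} U346={x14} U356={x2}
C dims 6,15,10; δ0: rk_F7 5; δ1: rk_F7 10
degree 0: 6−5−0 = 1 → Ȟ^0 ≅ Z/7
degree 1: 15−10−5 = 0 → Ȟ^1 ≅ 0
degree 2: 10−0−10 = 0 → Ȟ^2 ≅ 0

Ȟ^0(U;F) ≅ Z/7; Ȟ^1(U;F) ≅ 0; Ȟ^2(U;F) ≅ 0


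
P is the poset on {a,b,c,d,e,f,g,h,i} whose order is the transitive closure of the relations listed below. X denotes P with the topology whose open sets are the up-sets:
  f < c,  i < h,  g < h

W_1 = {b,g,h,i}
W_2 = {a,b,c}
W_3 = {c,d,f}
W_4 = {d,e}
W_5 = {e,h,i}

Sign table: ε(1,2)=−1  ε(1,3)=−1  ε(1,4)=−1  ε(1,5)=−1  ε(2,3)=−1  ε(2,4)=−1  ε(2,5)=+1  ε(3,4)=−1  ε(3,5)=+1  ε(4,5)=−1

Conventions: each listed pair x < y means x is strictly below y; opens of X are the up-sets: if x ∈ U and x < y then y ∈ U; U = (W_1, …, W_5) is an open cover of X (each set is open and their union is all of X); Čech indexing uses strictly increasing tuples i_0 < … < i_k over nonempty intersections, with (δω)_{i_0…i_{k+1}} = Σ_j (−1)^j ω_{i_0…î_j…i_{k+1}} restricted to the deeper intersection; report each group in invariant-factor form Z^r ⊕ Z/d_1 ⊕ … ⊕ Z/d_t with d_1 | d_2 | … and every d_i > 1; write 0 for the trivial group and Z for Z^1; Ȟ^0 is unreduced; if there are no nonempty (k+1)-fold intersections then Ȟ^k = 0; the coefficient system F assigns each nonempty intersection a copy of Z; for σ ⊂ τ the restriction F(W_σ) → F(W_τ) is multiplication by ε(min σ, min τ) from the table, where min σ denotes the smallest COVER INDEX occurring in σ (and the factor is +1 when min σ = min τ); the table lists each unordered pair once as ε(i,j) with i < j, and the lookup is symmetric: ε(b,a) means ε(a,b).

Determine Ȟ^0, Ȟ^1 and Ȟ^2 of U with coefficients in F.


Ȟ^0 ≅ 0; Ȟ^1 ≅ Z/2; Ȟ^2 ≅ 0

nonempty overlaps:
  W12={b} W15={h,i} W23={c} W34={d} W45={e}
C dims 5,5; δ0: rk 5, SNF 1^4·2
degree 0: 5−5−0 = 0 → Ȟ^0 ≅ 0
degree 1: 5−0−5 = 0 plus torsion [2] → Ȟ^1 ≅ Z/2
degree 2: 0−0−0 = 0 → Ȟ^2 ≅ 0


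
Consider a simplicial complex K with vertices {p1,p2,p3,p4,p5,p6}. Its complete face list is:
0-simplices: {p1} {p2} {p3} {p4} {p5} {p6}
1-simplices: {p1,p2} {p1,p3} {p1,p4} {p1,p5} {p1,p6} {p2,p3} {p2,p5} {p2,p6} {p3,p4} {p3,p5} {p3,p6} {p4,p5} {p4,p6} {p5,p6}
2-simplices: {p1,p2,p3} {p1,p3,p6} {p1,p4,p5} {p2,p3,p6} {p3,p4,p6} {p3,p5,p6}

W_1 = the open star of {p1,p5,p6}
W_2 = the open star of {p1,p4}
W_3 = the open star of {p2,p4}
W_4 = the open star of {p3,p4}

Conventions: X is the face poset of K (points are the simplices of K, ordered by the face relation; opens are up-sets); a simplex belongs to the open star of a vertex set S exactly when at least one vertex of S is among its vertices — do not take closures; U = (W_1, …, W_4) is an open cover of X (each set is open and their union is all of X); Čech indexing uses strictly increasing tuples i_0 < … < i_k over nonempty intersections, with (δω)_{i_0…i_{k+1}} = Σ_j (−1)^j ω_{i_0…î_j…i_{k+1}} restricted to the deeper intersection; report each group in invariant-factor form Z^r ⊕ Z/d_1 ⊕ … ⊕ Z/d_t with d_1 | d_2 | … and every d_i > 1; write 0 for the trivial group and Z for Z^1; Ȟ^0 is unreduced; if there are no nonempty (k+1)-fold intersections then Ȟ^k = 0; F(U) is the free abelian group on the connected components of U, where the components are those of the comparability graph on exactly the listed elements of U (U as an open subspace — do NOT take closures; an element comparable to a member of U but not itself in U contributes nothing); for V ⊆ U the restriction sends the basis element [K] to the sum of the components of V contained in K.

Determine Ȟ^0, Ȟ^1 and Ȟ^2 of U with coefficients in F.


Ȟ^0(U;F) ≅ Z, Ȟ^1(U;F) ≅ Z^2, Ȟ^2(U;F) ≅ 0

cover nerve:
  W1={{p1},{p5},{p6},{p1,p2},{p1,p3},{p1,p4},{p1,p5},{p1,p6},{p2,p5},{p2,p6},{p3,p5},{p3,p6},{p4,p5},{p4,p6},{p5,p6},{p1,p2,p3},{p1,p3,p6},{p1,p4,p5},{p2,p3,p6},{p3,p4,p6},{p3,p5,p6}} W2={{p1},{p4},{p1,p2},{p1,p3},{p1,p4},{p1,p5},{p1,p6},{p3,p4},{p4,p5},{p4,p6},{p1,p2,p3},{p1,p3,p6},{p1,p4,p5},{p3,p4,p6}} W3={{p2},{p4},{p1,p2},{p1,p4},{p2,p3},{p2,p5},{p2,p6},{p3,p4},{p4,p5},{p4,p6},{p1,p2,p3},{p1,p4,p5},{p2,p3,p6},{p3,p4,p6}} W4={{p3},{p4},{p1,p3},{p1,p4},{p2,p3},{p3,p4},{p3,p5},{p3,p6},{p4,p5},{p4,p6},{p1,p2,p3},{p1,p3,p6},{p1,p4,p5},{p2,p3,p6},{p3,p4,p6},{p3,p5,p6}}
  W12={{p1},{p1,p2},{p1,p3},{p1,p4},{p1,p5},{p1,p6},{p4,p5},{p4,p6},{p1,p2,p3},{p1,p3,p6},{p1,p4,p5},{p3,p4,p6}} W13={{p1,p2},{p1,p4},{p2,p5},{p2,p6},{p4,p5},{p4,p6},{p1,p2,p3},{p1,p4,p5},{p2,p3,p6},{p3,p4,p6}} W14={{p1,p3},{p1,p4},{p3,p5},{p3,p6},{p4,p5},{p4,p6},{p1,p2,p3},{p1,p3,p6},{p1,p4,p5},{p2,p3,p6},{p3,p4,p6},{p3,p5,p6}} W23={{p4},{p1,p2},{p1,p4},{p3,p4},{p4,p5},{p4,p6},{p1,p2,p3},{p1,p4,p5},{p3,p4,p6}} W24={{p4},{p1,p3},{p1,p4},{p3,p4},{p4,p5},{p4,p6},{p1,p2,p3},{p1,p3,p6},{p1,p4,p5},{p3,p4,p6}} W34={{p4},{p1,p4},{p2,p3},{p3,p4},{p4,p5},{p4,p6},{p1,p2,p3},{p1,p4,p5},{p2,p3,p6},{p3,p4,p6}}
  W123={{p1,p2},{p1,p4},{p4,p5},{p4,p6},{p1,p2,p3},{p1,p4,p5},{p3,p4,p6}} W124={{p1,p3},{p1,p4},{p4,p5},{p4,p6},{p1,p2,p3},{p1,p3,p6},{p1,p4,p5},{p3,p4,p6}} W134={{p1,p4},{p4,p5},{p4,p6},{p1,p2,p3},{p1,p4,p5},{p2,p3,p6},{p3,p4,p6}} W234={{p4},{p1,p4},{p3,p4},{p4,p5},{p4,p6},{p1,p2,p3},{p1,p4,p5},{p3,p4,p6}}
  W1234={{p1,p4},{p4,p5},{p4,p6},{p1,p2,p3},{p1,p4,p5},{p3,p4,p6}}
components per intersection:
  W1: {{p1},{p5},{p6},{p1,p2},{p1,p3},{p1,p4},{p1,p5},{p1,p6},{p2,p5},{p2,p6},{p3,p5},{p3,p6},{p4,p5},{p4,p6},{p5,p6},{p1,p2,p3},{p1,p3,p6},{p1,p4,p5},{p2,p3,p6},{p3,p4,p6},{p3,p5,p6}}
  W2: {{p1},{p4},{p1,p2},{p1,p3},{p1,p4},{p1,p5},{p1,p6},{p3,p4},{p4,p5},{p4,p6},{p1,p2,p3},{p1,p3,p6},{p1,p4,p5},{p3,p4,p6}}
  W3: {{p2},{p1,p2},{p2,p3},{p2,p5},{p2,p6},{p1,p2,p3},{p2,p3,p6}} {{p4},{p1,p4},{p3,p4},{p4,p5},{p4,p6},{p1,p4,p5},{p3,p4,p6}}
  W4: {{p3},{p4},{p1,p3},{p1,p4},{p2,p3},{p3,p4},{p3,p5},{p3,p6},{p4,p5},{p4,p6},{p1,p2,p3},{p1,p3,p6},{p1,p4,p5},{p2,p3,p6},{p3,p4,p6},{p3,p5,p6}}
  W12: {{p1},{p1,p2},{p1,p3},{p1,p4},{p1,p5},{p1,p6},{p4,p5},{p1,p2,p3},{p1,p3,p6},{p1,p4,p5}} {{p4,p6},{p3,p4,p6}}
  W13: {{p1,p2},{p1,p2,p3}} {{p1,p4},{p4,p5},{p1,p4,p5}} {{p2,p5}} {{p2,p6},{p2,p3,p6}} {{p4,p6},{p3,p4,p6}}
  W14: {{p1,p3},{p3,p5},{p3,p6},{p4,p6},{p1,p2,p3},{p1,p3,p6},{p2,p3,p6},{p3,p4,p6},{p3,p5,p6}} {{p1,p4},{p4,p5},{p1,p4,p5}}
  W23: {{p4},{p1,p4},{p3,p4},{p4,p5},{p4,p6},{p1,p4,p5},{p3,p4,p6}} {{p1,p2},{p1,p2,p3}}
  W24: {{p4},{p1,p4},{p3,p4},{p4,p5},{p4,p6},{p1,p4,p5},{p3,p4,p6}} {{p1,p3},{p1,p2,p3},{p1,p3,p6}}
  W34: {{p4},{p1,p4},{p3,p4},{p4,p5},{p4,p6},{p1,p4,p5},{p3,p4,p6}} {{p2,p3},{p1,p2,p3},{p2,p3,p6}}
  W123: {{p1,p2},{p1,p2,p3}} {{p1,p4},{p4,p5},{p1,p4,p5}} {{p4,p6},{p3,p4,p6}}
  W124: {{p1,p3},{p1,p2,p3},{p1,p3,p6}} {{p1,p4},{p4,p5},{p1,p4,p5}} {{p4,p6},{p3,p4,p6}}
  W134: {{p1,p4},{p4,p5},{p1,p4,p5}} {{p4,p6},{p3,p4,p6}} {{p1,p2,p3}} {{p2,p3,p6}}
  W234: {{p4},{p1,p4},{p3,p4},{p4,p5},{p4,p6},{p1,p4,p5},{p3,p4,p6}} {{p1,p2,p3}}
  W1234: {{p1,p4},{p4,p5},{p1,p4,p5}} {{p4,p6},{p3,p4,p6}} {{p1,p2,p3}}
C dims 5,15,12,3; δ0: rk 4, SNF 1^4; δ1: rk 9, SNF 1^9; δ2: rk 3, SNF 1^3
Ȟ^0: (5−4)−0=1 ⇒ Z
Ȟ^1: (15−9)−4=2 ⇒ Z^2
Ȟ^2: (12−3)−9=0 ⇒ 0


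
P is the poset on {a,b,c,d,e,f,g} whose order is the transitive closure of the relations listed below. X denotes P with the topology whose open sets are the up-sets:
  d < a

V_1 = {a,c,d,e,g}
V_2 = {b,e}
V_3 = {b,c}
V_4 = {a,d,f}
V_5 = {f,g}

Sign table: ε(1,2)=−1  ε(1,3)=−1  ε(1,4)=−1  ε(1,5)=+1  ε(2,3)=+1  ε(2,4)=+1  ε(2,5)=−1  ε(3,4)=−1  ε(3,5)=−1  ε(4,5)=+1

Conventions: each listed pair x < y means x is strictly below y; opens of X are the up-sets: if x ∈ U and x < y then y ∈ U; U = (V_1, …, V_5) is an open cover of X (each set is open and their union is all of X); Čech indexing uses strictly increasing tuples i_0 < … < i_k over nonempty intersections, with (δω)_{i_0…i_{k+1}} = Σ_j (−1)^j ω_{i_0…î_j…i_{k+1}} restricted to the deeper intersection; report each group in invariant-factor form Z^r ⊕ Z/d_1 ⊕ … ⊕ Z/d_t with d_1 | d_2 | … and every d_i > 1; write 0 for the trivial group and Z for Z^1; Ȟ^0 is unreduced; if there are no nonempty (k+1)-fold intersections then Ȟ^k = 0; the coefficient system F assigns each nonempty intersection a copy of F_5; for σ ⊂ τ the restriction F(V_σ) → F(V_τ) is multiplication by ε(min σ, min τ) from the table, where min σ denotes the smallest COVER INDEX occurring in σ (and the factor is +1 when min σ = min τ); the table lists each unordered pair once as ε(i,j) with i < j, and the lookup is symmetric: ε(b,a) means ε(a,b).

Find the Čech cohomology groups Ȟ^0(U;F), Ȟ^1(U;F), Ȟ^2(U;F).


Ȟ^0 = 0,  Ȟ^1 = Z/5,  Ȟ^2 = 0

nonempty intersections:
  V12={e} V13={c} V14={a,d} V15={g} V23={b} V45={f}
C dims 5,6; δ0: rk_F5 5
Ȟ^0: (5−5)−0=0 ⇒ 0
Ȟ^1: (6−0)−5=1 ⇒ Z/5
Ȟ^2: (0−0)−0=0 ⇒ 0


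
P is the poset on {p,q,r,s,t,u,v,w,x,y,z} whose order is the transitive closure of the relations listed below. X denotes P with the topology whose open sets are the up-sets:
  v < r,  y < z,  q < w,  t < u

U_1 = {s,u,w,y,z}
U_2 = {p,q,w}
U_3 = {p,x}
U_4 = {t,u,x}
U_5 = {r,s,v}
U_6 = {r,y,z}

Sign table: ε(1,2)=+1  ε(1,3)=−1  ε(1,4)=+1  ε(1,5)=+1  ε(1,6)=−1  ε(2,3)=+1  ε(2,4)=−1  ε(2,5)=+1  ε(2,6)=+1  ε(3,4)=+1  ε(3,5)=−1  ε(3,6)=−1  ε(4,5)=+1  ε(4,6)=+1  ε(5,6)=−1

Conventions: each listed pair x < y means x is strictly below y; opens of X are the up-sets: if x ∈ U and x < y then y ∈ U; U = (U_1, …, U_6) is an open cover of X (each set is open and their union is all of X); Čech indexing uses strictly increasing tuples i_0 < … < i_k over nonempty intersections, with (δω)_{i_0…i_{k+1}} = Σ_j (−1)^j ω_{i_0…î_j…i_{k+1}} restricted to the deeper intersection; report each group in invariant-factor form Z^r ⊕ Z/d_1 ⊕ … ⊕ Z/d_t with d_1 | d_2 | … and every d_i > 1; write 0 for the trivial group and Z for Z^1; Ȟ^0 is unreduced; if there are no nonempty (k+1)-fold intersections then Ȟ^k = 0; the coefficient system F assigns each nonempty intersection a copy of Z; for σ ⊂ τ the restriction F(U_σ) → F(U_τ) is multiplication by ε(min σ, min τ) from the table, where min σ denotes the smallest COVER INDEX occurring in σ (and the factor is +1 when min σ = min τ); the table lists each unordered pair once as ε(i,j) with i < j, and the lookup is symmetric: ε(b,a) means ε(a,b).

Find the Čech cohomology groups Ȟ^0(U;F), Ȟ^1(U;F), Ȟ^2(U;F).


nerve simplices:
  U12={w} U14={u} U15={s} U16={y,z} U23={p} U34={x} U56={r}
C dims 6,7; δ0: rk 5, SNF 1^5
degree 0: 6−5−0 = 1 → Ȟ^0 ≅ Z
degree 1: 7−0−5 = 2 → Ȟ^1 ≅ Z^2
degree 2: 0−0−0 = 0 → Ȟ^2 ≅ 0

Ȟ^0 ≅ Z,  Ȟ^1 ≅ Z^2,  Ȟ^2 ≅ 0


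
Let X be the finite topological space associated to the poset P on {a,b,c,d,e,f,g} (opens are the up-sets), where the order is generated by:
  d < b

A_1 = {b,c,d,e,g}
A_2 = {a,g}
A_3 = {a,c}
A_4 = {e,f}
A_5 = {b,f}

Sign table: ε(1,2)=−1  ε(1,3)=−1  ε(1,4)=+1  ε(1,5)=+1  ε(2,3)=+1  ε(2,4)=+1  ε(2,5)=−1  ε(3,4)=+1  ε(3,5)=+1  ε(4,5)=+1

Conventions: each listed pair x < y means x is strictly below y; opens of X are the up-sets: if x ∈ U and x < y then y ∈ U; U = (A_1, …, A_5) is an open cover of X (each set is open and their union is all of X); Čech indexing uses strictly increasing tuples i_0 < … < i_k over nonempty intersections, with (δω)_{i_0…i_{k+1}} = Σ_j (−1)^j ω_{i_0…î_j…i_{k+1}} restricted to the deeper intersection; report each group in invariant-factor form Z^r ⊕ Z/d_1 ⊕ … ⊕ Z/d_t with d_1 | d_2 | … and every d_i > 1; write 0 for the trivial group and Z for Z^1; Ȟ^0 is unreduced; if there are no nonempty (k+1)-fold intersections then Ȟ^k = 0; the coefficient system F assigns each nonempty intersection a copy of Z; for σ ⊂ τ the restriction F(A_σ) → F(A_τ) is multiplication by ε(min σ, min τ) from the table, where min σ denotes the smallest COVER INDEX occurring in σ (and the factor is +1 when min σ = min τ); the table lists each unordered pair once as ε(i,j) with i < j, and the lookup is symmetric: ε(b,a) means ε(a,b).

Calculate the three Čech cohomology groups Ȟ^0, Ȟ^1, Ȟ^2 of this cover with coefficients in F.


Ȟ^0(U;F) ≅ Z; Ȟ^1(U;F) ≅ Z^2; Ȟ^2(U;F) ≅ 0

cover nerve:
  A12={g} A13={c} A14={e} A15={b} A23={a} A45={f}
C dims 5,6; δ0: rk 4, SNF 1^4
Ȟ^0: (5−4)−0=1 ⇒ Z
Ȟ^1: (6−0)−4=2 ⇒ Z^2
Ȟ^2: (0−0)−0=0 ⇒ 0


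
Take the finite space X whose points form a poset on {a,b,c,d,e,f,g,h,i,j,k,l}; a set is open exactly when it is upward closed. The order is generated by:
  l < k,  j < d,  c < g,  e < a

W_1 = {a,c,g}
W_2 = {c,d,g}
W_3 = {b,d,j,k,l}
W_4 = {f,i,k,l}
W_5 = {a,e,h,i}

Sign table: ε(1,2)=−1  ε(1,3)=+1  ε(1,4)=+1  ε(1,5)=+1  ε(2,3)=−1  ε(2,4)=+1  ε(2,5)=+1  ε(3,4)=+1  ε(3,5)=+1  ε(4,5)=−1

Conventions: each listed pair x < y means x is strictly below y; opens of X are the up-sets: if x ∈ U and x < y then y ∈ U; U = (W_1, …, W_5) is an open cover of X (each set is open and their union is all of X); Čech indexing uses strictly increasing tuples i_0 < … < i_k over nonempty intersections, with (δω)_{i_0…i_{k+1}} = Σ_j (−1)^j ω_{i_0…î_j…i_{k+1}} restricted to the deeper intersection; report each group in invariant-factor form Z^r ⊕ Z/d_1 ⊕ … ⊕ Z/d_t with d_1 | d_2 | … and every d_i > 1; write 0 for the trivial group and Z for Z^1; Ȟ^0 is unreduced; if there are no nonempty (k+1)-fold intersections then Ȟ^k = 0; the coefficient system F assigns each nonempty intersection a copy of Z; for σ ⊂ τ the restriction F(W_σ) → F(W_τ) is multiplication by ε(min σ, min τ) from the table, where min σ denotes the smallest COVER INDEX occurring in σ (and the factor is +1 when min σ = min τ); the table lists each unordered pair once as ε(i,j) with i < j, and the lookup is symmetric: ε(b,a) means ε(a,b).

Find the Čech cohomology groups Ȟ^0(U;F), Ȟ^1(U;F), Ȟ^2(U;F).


nerve of the cover:
  W12={c,g} W15={a} W23={d} W34={k,l} W45={i}
C dims 5,5; δ0: rk 5, SNF 1^4·2
Ȟ^0 = (5 − 5) − 0 = 0, so Ȟ^0 ≅ 0
Ȟ^1 = (5 − 0) − 5 = 0 plus torsion [2], so Ȟ^1 ≅ Z/2
Ȟ^2 = (0 − 0) − 0 = 0, so Ȟ^2 ≅ 0

Ȟ^0 ≅ 0,  Ȟ^1 ≅ Z/2,  Ȟ^2 ≅ 0


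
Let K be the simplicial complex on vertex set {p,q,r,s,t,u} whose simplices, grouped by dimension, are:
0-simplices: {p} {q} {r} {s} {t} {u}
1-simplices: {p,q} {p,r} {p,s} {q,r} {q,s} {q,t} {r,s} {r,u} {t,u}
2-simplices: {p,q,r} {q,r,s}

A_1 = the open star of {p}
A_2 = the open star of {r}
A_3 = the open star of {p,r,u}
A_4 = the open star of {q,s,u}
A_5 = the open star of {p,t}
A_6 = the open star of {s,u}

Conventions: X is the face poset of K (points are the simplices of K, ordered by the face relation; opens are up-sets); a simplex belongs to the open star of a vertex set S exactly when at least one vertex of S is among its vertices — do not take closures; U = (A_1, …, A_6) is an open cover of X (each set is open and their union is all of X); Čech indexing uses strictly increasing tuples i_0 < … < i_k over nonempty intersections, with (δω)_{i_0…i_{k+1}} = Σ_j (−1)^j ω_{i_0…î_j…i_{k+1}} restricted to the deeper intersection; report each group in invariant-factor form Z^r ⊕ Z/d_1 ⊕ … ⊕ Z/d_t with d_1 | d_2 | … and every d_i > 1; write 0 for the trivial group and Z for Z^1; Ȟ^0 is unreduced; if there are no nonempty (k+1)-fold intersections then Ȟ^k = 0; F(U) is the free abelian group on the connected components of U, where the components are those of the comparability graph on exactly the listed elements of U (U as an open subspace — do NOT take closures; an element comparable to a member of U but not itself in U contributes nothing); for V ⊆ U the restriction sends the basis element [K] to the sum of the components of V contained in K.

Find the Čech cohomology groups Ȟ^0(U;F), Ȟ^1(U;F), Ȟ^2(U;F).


cover nerve:
  A1={{p},{p,q},{p,r},{p,s},{p,q,r}} A2={{r},{p,r},{q,r},{r,s},{r,u},{p,q,r},{q,r,s}} A3={{p},{r},{u},{p,q},{p,r},{p,s},{q,r},{r,s},{r,u},{t,u},{p,q,r},{q,r,s}} A4={{q},{s},{u},{p,q},{p,s},{q,r},{q,s},{q,t},{r,s},{r,u},{t,u},{p,q,r},{q,r,s}} A5={{p},{t},{p,q},{p,r},{p,s},{q,t},{t,u},{p,q,r}} A6={{s},{u},{p,s},{q,s},{r,s},{r,u},{t,u},{q,r,s}}
  A12={{p,r},{p,q,r}} A13={{p},{p,q},{p,r},{p,s},{p,q,r}} A14={{p,q},{p,s},{p,q,r}} A15={{p},{p,q},{p,r},{p,s},{p,q,r}} A16={{p,s}} A23={{r},{p,r},{q,r},{r,s},{r,u},{p,q,r},{q,r,s}} A24={{q,r},{r,s},{r,u},{p,q,r},{q,r,s}} A25={{p,r},{p,q,r}} A26={{r,s},{r,u},{q,r,s}} A34={{u},{p,q},{p,s},{q,r},{r,s},{r,u},{t,u},{p,q,r},{q,r,s}} A35={{p},{p,q},{p,r},{p,s},{t,u},{p,q,r}} A36={{u},{p,s},{r,s},{r,u},{t,u},{q,r,s}} A45={{p,q},{p,s},{q,t},{t,u},{p,q,r}} A46={{s},{u},{p,s},{q,s},{r,s},{r,u},{t,u},{q,r,s}} A56={{p,s},{t,u}}
  A123={{p,r},{p,q,r}} A124={{p,q,r}} A125={{p,r},{p,q,r}} A134={{p,q},{p,s},{p,q,r}} A135={{p},{p,q},{p,r},{p,s},{p,q,r}} A136={{p,s}} A145={{p,q},{p,s},{p,q,r}} A146={{p,s}} A156={{p,s}} A234={{q,r},{r,s},{r,u},{p,q,r},{q,r,s}} A235={{p,r},{p,q,r}} A236={{r,s},{r,u},{q,r,s}} A245={{p,q,r}} A246={{r,s},{r,u},{q,r,s}} A345={{p,q},{p,s},{t,u},{p,q,r}} A346={{u},{p,s},{r,s},{r,u},{t,u},{q,r,s}} A356={{p,s},{t,u}} A456={{p,s},{t,u}}
  A1234={{p,q,r}} A1235={{p,r},{p,q,r}} A1245={{p,q,r}} A1345={{p,q},{p,s},{p,q,r}} A1346={{p,s}} A1356={{p,s}} A1456={{p,s}} A2345={{p,q,r}} A2346={{r,s},{r,u},{q,r,s}} A3456={{p,s},{t,u}}
  A12345={{p,q,r}} A13456={{p,s}}
components per intersection:
  A1: {{p},{p,q},{p,r},{p,s},{p,q,r}}
  A2: {{r},{p,r},{q,r},{r,s},{r,u},{p,q,r},{q,r,s}}
  A3: {{p},{r},{u},{p,q},{p,r},{p,s},{q,r},{r,s},{r,u},{t,u},{p,q,r},{q,r,s}}
  A4: {{q},{s},{p,q},{p,s},{q,r},{q,s},{q,t},{r,s},{p,q,r},{q,r,s}} {{u},{r,u},{t,u}}
  A5: {{p},{p,q},{p,r},{p,s},{p,q,r}} {{t},{q,t},{t,u}}
  A6: {{s},{p,s},{q,s},{r,s},{q,r,s}} {{u},{r,u},{t,u}}
  A12: {{p,r},{p,q,r}}
  A13: {{p},{p,q},{p,r},{p,s},{p,q,r}}
  A14: {{p,q},{p,q,r}} {{p,s}}
  A15: {{p},{p,q},{p,r},{p,s},{p,q,r}}
  A16: {{p,s}}
  A23: {{r},{p,r},{q,r},{r,s},{r,u},{p,q,r},{q,r,s}}
  A24: {{q,r},{r,s},{p,q,r},{q,r,s}} {{r,u}}
  A25: {{p,r},{p,q,r}}
  A26: {{r,s},{q,r,s}} {{r,u}}
  A34: {{u},{r,u},{t,u}} {{p,q},{q,r},{r,s},{p,q,r},{q,r,s}} {{p,s}}
  A35: {{p},{p,q},{p,r},{p,s},{p,q,r}} {{t,u}}
  A36: {{u},{r,u},{t,u}} {{p,s}} {{r,s},{q,r,s}}
  A45: {{p,q},{p,q,r}} {{p,s}} {{q,t}} {{t,u}}
  A46: {{s},{p,s},{q,s},{r,s},{q,r,s}} {{u},{r,u},{t,u}}
  A56: {{p,s}} {{t,u}}
  A123: {{p,r},{p,q,r}}
  A124: {{p,q,r}}
  A125: {{p,r},{p,q,r}}
  A134: {{p,q},{p,q,r}} {{p,s}}
  A135: {{p},{p,q},{p,r},{p,s},{p,q,r}}
  A136: {{p,s}}
  A145: {{p,q},{p,q,r}} {{p,s}}
  A146: {{p,s}}
  A156: {{p,s}}
  A234: {{q,r},{r,s},{p,q,r},{q,r,s}} {{r,u}}
  A235: {{p,r},{p,q,r}}
  A236: {{r,s},{q,r,s}} {{r,u}}
  A245: {{p,q,r}}
  A246: {{r,s},{q,r,s}} {{r,u}}
  A345: {{p,q},{p,q,r}} {{p,s}} {{t,u}}
  A346: {{u},{r,u},{t,u}} {{p,s}} {{r,s},{q,r,s}}
  A356: {{p,s}} {{t,u}}
  A456: {{p,s}} {{t,u}}
  A1234: {{p,q,r}}
  A1235: {{p,r},{p,q,r}}
  A1245: {{p,q,r}}
  A1345: {{p,q},{p,q,r}} {{p,s}}
  A1346: {{p,s}}
  A1356: {{p,s}}
  A1456: {{p,s}}
  A2345: {{p,q,r}}
  A2346: {{r,s},{q,r,s}} {{r,u}}
  A3456: {{p,s}} {{t,u}}
  A12345: {{p,q,r}}
  A13456: {{p,s}}
C dims 9,28,29,13; δ0: rk 8, SNF 1^8; δ1: rk 18, SNF 1^18; δ2: rk 11, SNF 1^11
Ȟ^0: (9−8)−0=1 ⇒ Z
Ȟ^1: (28−18)−8=2 ⇒ Z^2
Ȟ^2: (29−11)−18=0 ⇒ 0

Ȟ^0 ≅ Z, Ȟ^1 ≅ Z^2 and Ȟ^2 ≅ 0


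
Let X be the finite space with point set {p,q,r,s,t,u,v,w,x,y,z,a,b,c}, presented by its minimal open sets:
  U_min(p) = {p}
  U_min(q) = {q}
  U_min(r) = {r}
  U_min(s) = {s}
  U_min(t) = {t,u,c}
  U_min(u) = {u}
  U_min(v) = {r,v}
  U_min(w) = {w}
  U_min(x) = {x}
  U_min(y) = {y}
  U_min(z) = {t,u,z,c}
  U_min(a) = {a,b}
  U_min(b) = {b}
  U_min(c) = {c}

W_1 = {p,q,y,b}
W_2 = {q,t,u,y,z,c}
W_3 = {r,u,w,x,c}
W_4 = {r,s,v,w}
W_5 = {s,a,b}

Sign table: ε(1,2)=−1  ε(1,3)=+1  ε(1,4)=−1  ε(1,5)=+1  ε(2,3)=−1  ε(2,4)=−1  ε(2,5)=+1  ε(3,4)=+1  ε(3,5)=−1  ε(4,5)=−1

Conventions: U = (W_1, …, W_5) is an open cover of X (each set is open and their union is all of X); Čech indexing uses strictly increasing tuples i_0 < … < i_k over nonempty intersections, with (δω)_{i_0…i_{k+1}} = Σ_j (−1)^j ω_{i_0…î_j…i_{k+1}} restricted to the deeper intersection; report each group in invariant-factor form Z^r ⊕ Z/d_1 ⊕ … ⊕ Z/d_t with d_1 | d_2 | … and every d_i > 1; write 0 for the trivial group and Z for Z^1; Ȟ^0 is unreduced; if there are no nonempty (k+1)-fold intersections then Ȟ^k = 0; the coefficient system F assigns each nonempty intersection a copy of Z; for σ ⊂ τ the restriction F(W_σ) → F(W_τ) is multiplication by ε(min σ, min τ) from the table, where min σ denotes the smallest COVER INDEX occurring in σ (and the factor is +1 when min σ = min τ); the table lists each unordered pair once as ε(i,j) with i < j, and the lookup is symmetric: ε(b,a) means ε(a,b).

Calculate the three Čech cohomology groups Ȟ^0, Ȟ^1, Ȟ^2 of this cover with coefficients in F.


Ȟ^0 = 0, Ȟ^1 = Z/2 and Ȟ^2 = 0

cover nerve:
  W12={q,y} W15={b} W23={u,c} W34={r,w} W45={s}
C dims 5,5; δ0: rk 5, SNF 1^4·2
Ȟ^0: (5−5)−0=0 ⇒ 0
Ȟ^1: (5−0)−5=0 plus torsion [2] ⇒ Z/2
Ȟ^2: (0−0)−0=0 ⇒ 0


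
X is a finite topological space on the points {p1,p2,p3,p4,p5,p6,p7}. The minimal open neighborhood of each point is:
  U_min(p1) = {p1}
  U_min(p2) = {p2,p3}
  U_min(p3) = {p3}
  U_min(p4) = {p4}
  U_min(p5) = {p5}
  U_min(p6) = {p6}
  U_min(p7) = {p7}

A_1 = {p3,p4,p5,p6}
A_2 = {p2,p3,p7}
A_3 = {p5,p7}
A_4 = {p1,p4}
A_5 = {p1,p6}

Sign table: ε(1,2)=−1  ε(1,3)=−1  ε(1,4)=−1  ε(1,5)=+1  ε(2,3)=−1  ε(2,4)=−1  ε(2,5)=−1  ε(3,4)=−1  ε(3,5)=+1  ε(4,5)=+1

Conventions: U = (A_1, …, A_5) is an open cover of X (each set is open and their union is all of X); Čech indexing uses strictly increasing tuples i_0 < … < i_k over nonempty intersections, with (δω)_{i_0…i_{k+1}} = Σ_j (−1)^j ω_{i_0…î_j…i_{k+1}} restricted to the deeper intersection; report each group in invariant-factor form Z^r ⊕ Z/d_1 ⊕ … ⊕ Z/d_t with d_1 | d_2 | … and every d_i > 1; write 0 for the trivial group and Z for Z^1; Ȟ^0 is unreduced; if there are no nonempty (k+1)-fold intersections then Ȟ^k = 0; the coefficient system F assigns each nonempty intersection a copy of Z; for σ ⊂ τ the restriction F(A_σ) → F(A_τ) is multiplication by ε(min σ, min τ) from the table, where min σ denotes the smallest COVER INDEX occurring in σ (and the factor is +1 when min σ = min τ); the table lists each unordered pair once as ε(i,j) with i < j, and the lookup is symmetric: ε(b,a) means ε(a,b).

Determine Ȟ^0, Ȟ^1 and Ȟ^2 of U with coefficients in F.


nerve of the cover:
  A12={p3} A13={p5} A14={p4} A15={p6} A23={p7} A45={p1}
C dims 5,6; δ0: rk 5, SNF 1^4·2
Ȟ^0 = (5 − 5) − 0 = 0, so Ȟ^0 ≅ 0
Ȟ^1 = (6 − 0) − 5 = 1 plus torsion [2], so Ȟ^1 ≅ Z ⊕ Z/2
Ȟ^2 = (0 − 0) − 0 = 0, so Ȟ^2 ≅ 0

Ȟ^0(U;F) ≅ 0, Ȟ^1(U;F) ≅ Z ⊕ Z/2 and Ȟ^2(U;F) ≅ 0


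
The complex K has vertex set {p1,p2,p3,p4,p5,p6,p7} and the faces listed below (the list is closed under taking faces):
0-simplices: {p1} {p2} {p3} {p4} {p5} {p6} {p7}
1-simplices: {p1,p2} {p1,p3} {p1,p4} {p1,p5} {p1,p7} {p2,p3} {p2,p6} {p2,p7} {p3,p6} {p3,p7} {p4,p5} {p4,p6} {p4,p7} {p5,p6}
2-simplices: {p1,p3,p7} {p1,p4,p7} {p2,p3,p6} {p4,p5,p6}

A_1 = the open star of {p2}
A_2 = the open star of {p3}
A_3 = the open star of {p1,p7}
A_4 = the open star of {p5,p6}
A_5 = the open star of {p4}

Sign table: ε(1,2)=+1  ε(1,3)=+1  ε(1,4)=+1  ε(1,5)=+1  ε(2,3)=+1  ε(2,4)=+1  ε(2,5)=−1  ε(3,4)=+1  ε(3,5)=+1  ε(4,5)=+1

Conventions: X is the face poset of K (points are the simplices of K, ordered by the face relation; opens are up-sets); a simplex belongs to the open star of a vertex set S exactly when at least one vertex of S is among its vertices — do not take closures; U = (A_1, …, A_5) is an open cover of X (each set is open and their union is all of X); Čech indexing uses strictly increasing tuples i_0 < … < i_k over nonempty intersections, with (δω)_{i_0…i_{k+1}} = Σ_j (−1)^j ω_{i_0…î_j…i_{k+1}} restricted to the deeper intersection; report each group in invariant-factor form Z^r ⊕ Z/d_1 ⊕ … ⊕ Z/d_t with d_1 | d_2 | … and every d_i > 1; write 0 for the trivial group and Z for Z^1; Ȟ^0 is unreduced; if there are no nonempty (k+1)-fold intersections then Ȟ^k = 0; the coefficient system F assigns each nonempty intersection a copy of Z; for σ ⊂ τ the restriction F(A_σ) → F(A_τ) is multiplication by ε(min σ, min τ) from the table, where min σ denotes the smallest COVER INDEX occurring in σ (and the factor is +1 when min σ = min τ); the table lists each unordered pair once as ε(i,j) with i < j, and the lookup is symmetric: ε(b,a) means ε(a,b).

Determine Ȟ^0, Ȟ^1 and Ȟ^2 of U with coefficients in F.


Ȟ^0 ≅ Z; Ȟ^1 ≅ Z^3; Ȟ^2 ≅ 0

cover nerve:
  A1={{p2},{p1,p2},{p2,p3},{p2,p6},{p2,p7},{p2,p3,p6}} A2={{p3},{p1,p3},{p2,p3},{p3,p6},{p3,p7},{p1,p3,p7},{p2,p3,p6}} A3={{p1},{p7},{p1,p2},{p1,p3},{p1,p4},{p1,p5},{p1,p7},{p2,p7},{p3,p7},{p4,p7},{p1,p3,p7},{p1,p4,p7}} A4={{p5},{p6},{p1,p5},{p2,p6},{p3,p6},{p4,p5},{p4,p6},{p5,p6},{p2,p3,p6},{p4,p5,p6}} A5={{p4},{p1,p4},{p4,p5},{p4,p6},{p4,p7},{p1,p4,p7},{p4,p5,p6}}
  A12={{p2,p3},{p2,p3,p6}} A13={{p1,p2},{p2,p7}} A14={{p2,p6},{p2,p3,p6}} A23={{p1,p3},{p3,p7},{p1,p3,p7}} A24={{p3,p6},{p2,p3,p6}} A34={{p1,p5}} A35={{p1,p4},{p4,p7},{p1,p4,p7}} A45={{p4,p5},{p4,p6},{p4,p5,p6}}
  A124={{p2,p3,p6}}
C dims 5,8,1; δ0: rk 4, SNF 1^4; δ1: rk 1, SNF 1^1
Ȟ^0: (5−4)−0=1 ⇒ Z
Ȟ^1: (8−1)−4=3 ⇒ Z^3
Ȟ^2: (1−0)−1=0 ⇒ 0


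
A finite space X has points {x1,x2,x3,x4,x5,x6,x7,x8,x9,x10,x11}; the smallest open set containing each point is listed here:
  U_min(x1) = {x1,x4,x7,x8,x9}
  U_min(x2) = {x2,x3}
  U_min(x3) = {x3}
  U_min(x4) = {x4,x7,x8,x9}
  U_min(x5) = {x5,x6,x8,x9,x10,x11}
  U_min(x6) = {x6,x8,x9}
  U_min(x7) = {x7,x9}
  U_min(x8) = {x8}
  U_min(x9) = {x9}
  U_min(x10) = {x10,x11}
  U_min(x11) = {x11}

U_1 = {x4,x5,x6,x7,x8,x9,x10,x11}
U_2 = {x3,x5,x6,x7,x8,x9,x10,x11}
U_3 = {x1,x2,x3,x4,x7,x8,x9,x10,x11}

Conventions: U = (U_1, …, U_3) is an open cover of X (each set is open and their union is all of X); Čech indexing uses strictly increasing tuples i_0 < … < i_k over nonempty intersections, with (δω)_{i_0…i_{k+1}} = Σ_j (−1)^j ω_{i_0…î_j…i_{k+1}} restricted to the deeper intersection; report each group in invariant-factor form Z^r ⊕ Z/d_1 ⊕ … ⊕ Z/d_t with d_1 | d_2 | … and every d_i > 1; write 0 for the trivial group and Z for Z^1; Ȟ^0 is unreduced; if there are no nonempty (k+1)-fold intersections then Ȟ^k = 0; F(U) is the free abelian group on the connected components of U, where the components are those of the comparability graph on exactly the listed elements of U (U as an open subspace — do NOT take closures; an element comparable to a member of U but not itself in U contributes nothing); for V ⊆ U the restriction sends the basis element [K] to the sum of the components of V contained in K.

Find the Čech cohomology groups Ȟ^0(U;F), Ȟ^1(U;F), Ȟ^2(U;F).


nerve simplices:
  U12={x5,x6,x7,x8,x9,x10,x11} U13={x4,x7,x8,x9,x10,x11} U23={x3,x7,x8,x9,x10,x11}
  U123={x7,x8,x9,x10,x11}
components per intersection:
  U1: {x4,x5,x6,x7,x8,x9,x10,x11}
  U2: {x3} {x5,x6,x7,x8,x9,x10,x11}
  U3: {x1,x4,x7,x8,x9} {x2,x3} {x10,x11}
  U12: {x5,x6,x7,x8,x9,x10,x11}
  U13: {x4,x7,x8,x9} {x10,x11}
  U23: {x3} {x7,x9} {x8} {x10,x11}
  U123: {x7,x9} {x8} {x10,x11}
C dims 6,7,3; δ0: rk 4, SNF 1^4; δ1: rk 3, SNF 1^3
degree 0: 6−4−0 = 2 → Ȟ^0 ≅ Z^2
degree 1: 7−3−4 = 0 → Ȟ^1 ≅ 0
degree 2: 3−0−3 = 0 → Ȟ^2 ≅ 0

Ȟ^0(U;F) ≅ Z^2,  Ȟ^1(U;F) ≅ 0,  Ȟ^2(U;F) ≅ 0
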